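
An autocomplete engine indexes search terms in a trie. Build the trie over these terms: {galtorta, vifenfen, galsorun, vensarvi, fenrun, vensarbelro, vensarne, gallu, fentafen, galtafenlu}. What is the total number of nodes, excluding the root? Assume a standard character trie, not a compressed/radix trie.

Count nodes per top-level branch (shared prefixes stored once):
  'f'-branch (fenrun, fentafen): 11 nodes
  'g'-branch (gallu, galsorun, galtafenlu, galtorta): 21 nodes
  'v'-branch (vensarbelro, vensarne, vensarvi, vifenfen): 22 nodes
Sum: 54

54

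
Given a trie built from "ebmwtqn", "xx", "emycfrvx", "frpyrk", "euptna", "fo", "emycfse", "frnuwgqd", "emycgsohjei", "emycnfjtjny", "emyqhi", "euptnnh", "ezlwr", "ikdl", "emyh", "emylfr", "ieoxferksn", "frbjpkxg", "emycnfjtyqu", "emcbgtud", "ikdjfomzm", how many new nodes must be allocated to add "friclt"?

Walking "friclt" from the root, the first 2 characters ("fr") follow existing edges; "i" is the first miss.
Each of the 4 remaining characters creates one node.

4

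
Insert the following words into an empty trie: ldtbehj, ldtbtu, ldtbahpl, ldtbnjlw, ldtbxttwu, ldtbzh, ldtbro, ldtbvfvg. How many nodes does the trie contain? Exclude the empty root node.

30

Trace insertions, counting only characters that open a new branch:
  "ldtbehj" → 7 new (l, d, t, b, e, h, j)
  "ldtbtu" → prefix "ldtb" already present; 2 new (t, u)
  "ldtbahpl" → prefix "ldtb" already present; 4 new (a, h, p, l)
  "ldtbnjlw" → prefix "ldtb" already present; 4 new (n, j, l, w)
  "ldtbxttwu" → prefix "ldtb" already present; 5 new (x, t, t, w, u)
  "ldtbzh" → prefix "ldtb" already present; 2 new (z, h)
  "ldtbro" → prefix "ldtb" already present; 2 new (r, o)
  "ldtbvfvg" → prefix "ldtb" already present; 4 new (v, f, v, g)
Total nodes = 7 + 2 + 4 + 4 + 5 + 2 + 2 + 4 = 30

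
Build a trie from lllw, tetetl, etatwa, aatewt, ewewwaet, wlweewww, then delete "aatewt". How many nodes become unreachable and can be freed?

After clearing the end-marker at "aatewt", prune upward until reaching a node still needed by another word.
No other word shares any prefix with "aatewt", so all 6 of its nodes go.
Nodes removed: 6

6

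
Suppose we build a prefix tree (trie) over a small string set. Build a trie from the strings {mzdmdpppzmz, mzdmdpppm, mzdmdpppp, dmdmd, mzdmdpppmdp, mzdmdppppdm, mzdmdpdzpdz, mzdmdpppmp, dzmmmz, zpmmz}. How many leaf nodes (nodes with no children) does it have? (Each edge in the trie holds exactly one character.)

8

A leaf is a node with no children — equivalently, the end of a word that is not a proper prefix of any other stored word.
Those words: "dmdmd", "dzmmmz", "mzdmdpdzpdz", "mzdmdpppmdp", "mzdmdpppmp", "mzdmdppppdm", "mzdmdpppzmz", "zpmmz"
Leaf count: 8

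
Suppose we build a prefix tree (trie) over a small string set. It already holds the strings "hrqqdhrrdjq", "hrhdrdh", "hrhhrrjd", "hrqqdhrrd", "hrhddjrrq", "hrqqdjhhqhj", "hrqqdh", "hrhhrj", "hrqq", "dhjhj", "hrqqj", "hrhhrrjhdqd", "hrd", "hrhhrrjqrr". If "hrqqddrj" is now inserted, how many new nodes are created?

3

"hrqqd" is already a path in the trie; the remaining "drj" must be added.
New nodes needed: |"hrqqddrj"| − 5 = 8 − 5 = 3.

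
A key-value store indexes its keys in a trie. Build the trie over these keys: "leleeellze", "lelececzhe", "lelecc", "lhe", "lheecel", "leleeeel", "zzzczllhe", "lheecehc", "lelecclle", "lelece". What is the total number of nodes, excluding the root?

39

Trie structure (* marks end of a word):
(root)
├─ l
│  ├─ e
│  │  └─ l
│  │     └─ e
│  │        ├─ c
│  │        │  ├─ c *
│  │        │  │  └─ l
│  │        │  │     └─ l
│  │        │  │        └─ e *
│  │        │  └─ e *
│  │        │     └─ c
│  │        │        └─ z
│  │        │           └─ h
│  │        │              └─ e *
│  │        └─ e
│  │           └─ e
│  │              ├─ e
│  │              │  └─ l *
│  │              └─ l
│  │                 └─ l
│  │                    └─ z
│  │                       └─ e *
│  └─ h
│     └─ e *
│        └─ e
│           └─ c
│              └─ e
│                 ├─ h
│                 │  └─ c *
│                 └─ l *
└─ z
   └─ z
      └─ z
         └─ c
            └─ z
               └─ l
                  └─ l
                     └─ h
                        └─ e *
Counting every labelled node above: 39.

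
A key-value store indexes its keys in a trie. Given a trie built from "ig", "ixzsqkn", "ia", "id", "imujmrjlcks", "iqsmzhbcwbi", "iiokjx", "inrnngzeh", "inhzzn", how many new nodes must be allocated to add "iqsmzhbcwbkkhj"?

Walking "iqsmzhbcwbkkhj" from the root, the first 10 characters ("iqsmzhbcwb") follow existing edges; "k" is the first miss.
New nodes needed: |"iqsmzhbcwbkkhj"| − 10 = 14 − 10 = 4.

4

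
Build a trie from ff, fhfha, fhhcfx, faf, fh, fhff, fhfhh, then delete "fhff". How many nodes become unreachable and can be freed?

1

After clearing the end-marker at "fhff", prune upward until reaching a node still needed by another word.
The suffix "f" (1 node) is used only by "fhff"; the node for "fhf" still has the child "h", so pruning stops there.
Nodes removed: 1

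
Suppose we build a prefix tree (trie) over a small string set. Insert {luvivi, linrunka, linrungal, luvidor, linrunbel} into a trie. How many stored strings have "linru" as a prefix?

3

Traverse to the node for "linru", then collect every word in that subtree.
Matches: "linrunbel", "linrungal", "linrunka"
Count: 3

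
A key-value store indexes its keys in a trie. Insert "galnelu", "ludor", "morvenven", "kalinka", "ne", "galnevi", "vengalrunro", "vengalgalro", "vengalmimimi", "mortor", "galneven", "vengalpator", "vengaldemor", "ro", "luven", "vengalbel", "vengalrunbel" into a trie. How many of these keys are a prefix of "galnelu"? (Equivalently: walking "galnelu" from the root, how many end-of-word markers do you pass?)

1

Check each prefix of "galnelu" against the stored set — each match is an end-marker on the path.
Prefixes of the query that are stored words: "galnelu"
Count: 1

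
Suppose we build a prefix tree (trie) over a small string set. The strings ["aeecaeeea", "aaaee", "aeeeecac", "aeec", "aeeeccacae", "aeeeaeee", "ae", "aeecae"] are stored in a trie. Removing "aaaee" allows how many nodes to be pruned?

4

After clearing the end-marker at "aaaee", prune upward until reaching a node still needed by another word.
The suffix "aaee" (4 nodes) is used only by "aaaee"; the node for "a" still has the child "e", so pruning stops there.
Nodes removed: 4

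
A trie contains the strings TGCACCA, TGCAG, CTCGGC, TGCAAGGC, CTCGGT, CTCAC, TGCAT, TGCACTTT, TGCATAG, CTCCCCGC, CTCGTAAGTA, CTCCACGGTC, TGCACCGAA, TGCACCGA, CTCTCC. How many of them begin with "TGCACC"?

3

Filter for entries beginning with "TGCACC":
Matches: "TGCACCA", "TGCACCGA", "TGCACCGAA"
Count: 3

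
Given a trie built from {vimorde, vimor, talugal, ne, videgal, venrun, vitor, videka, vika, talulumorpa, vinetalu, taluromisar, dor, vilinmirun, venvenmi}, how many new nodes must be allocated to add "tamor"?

3

The longest prefix of "tamor" already in the trie is "ta" (length 2).
So 5 − 2 = 3 new nodes.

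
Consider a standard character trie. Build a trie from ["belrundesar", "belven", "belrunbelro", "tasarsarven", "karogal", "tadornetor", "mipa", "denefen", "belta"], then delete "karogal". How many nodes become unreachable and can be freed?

7

After clearing the end-marker at "karogal", prune upward until reaching a node still needed by another word.
No other word shares any prefix with "karogal", so all 7 of its nodes go.
Nodes removed: 7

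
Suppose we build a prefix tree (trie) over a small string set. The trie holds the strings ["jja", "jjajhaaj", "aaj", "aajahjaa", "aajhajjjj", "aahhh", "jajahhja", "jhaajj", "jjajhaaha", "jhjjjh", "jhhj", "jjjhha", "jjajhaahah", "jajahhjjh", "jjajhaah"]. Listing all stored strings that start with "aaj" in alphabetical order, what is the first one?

Words with prefix "aaj", in lexicographic order: "aaj", "aajahjaa", "aajhajjjj"
The 1st is aaj.

aaj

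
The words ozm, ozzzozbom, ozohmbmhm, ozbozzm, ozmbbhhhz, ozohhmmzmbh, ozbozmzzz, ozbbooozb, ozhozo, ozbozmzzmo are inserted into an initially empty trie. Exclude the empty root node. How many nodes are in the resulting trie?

51

Insert word by word; a character creates a node only if that edge doesn't already exist:
  "ozm" → 3 new (o, z, m)
  "ozzzozbom" → prefix "oz" already present; 7 new (z, z, o, z, b, o, m)
  "ozohmbmhm" → prefix "oz" already present; 7 new (o, h, m, b, m, h, m)
  "ozbozzm" → prefix "oz" already present; 5 new (b, o, z, z, m)
  "ozmbbhhhz" → prefix "ozm" already present; 6 new (b, b, h, h, h, z)
  "ozohhmmzmbh" → prefix "ozoh" already present; 7 new (h, m, m, z, m, b, h)
  "ozbozmzzz" → prefix "ozboz" already present; 4 new (m, z, z, z)
  "ozbbooozb" → prefix "ozb" already present; 6 new (b, o, o, o, z, b)
  "ozhozo" → prefix "oz" already present; 4 new (h, o, z, o)
  "ozbozmzzmo" → prefix "ozbozmzz" already present; 2 new (m, o)
Total nodes = 3 + 7 + 7 + 5 + 6 + 7 + 4 + 6 + 4 + 2 = 51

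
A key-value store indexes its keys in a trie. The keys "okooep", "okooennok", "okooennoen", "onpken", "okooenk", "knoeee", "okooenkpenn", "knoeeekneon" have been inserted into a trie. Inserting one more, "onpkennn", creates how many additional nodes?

2

"onpken" is already a path in the trie; the remaining "nn" must be added.
New nodes needed: |"onpkennn"| − 6 = 8 − 6 = 2.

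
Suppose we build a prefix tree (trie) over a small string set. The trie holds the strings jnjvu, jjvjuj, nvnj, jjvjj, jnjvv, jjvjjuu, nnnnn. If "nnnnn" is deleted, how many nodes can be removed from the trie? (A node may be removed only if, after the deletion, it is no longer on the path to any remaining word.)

A node on "nnnnn"'s path can go only if nothing else ends at it or branches off below it.
The suffix "nnnn" (4 nodes) is used only by "nnnnn"; the node for "n" still has the child "v", so pruning stops there.
Nodes removed: 4

4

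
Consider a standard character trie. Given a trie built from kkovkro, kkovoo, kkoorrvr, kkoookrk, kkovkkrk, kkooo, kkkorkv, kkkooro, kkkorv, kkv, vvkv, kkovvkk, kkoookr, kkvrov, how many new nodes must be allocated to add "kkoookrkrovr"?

4

"kkoookrk" is already a path in the trie; the remaining "rovr" must be added.
Each of the 4 remaining characters creates one node.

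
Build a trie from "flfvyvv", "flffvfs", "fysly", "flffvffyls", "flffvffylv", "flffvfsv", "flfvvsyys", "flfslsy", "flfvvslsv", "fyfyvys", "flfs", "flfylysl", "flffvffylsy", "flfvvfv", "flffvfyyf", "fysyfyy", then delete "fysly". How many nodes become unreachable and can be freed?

After clearing the end-marker at "fysly", prune upward until reaching a node still needed by another word.
The suffix "ly" (2 nodes) is used only by "fysly"; the node for "fys" still has the child "y", so pruning stops there.
Nodes removed: 2

2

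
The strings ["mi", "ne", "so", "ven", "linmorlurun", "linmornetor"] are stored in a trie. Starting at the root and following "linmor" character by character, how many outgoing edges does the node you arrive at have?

2

Walk "linmor" from the root, arriving at one node.
Characters that immediately follow "linmor" among the stored strings: {l, n}.
That node has 2 child edges.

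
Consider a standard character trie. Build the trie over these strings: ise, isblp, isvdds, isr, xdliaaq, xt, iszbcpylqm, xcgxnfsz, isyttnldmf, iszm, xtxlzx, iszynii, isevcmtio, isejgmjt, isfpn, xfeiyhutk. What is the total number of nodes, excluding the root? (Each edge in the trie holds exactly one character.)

73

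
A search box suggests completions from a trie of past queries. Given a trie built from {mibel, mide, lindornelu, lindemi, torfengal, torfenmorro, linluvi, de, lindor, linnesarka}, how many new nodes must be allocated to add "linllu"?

2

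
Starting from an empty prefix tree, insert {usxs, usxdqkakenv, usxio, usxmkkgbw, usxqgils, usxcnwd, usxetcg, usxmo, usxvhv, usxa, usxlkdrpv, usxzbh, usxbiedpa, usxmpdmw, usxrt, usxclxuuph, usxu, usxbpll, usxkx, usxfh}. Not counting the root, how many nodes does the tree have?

73

Trace insertions, counting only characters that open a new branch:
  "usxs" → 4 new (u, s, x, s)
  "usxdqkakenv" → prefix "usx" already present; 8 new (d, q, k, a, k, e, n, v)
  "usxio" → prefix "usx" already present; 2 new (i, o)
  "usxmkkgbw" → prefix "usx" already present; 6 new (m, k, k, g, b, w)
  "usxqgils" → prefix "usx" already present; 5 new (q, g, i, l, s)
  "usxcnwd" → prefix "usx" already present; 4 new (c, n, w, d)
  "usxetcg" → prefix "usx" already present; 4 new (e, t, c, g)
  "usxmo" → prefix "usxm" already present; 1 new (o)
  "usxvhv" → prefix "usx" already present; 3 new (v, h, v)
  "usxa" → prefix "usx" already present; 1 new (a)
  "usxlkdrpv" → prefix "usx" already present; 6 new (l, k, d, r, p, v)
  "usxzbh" → prefix "usx" already present; 3 new (z, b, h)
  "usxbiedpa" → prefix "usx" already present; 6 new (b, i, e, d, p, a)
  "usxmpdmw" → prefix "usxm" already present; 4 new (p, d, m, w)
  "usxrt" → prefix "usx" already present; 2 new (r, t)
  "usxclxuuph" → prefix "usxc" already present; 6 new (l, x, u, u, p, h)
  "usxu" → prefix "usx" already present; 1 new (u)
  "usxbpll" → prefix "usxb" already present; 3 new (p, l, l)
  "usxkx" → prefix "usx" already present; 2 new (k, x)
  "usxfh" → prefix "usx" already present; 2 new (f, h)
Total nodes = 4 + 8 + 2 + 6 + 5 + 4 + 4 + 1 + 3 + 1 + 6 + 3 + 6 + 4 + 2 + 6 + 1 + 3 + 2 + 2 = 73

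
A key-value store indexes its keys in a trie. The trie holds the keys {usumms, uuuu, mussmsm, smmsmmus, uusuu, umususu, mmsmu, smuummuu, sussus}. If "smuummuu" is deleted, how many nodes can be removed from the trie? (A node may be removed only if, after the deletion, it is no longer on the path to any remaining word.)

6

Walk "smuummuu" from the leaf back toward the root, removing each node that no remaining word uses.
The suffix "uummuu" (6 nodes) is used only by "smuummuu"; the node for "sm" still has the child "m", so pruning stops there.
Nodes removed: 6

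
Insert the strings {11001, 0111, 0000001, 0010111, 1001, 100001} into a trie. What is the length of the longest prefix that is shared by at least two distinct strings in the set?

3

Equivalently: take the maximum, over all pairs, of their longest common prefix length.
e.g. "100001" and "1001" share the prefix "100" of length 3; no pair shares a longer one.
Longest shared-prefix length: 3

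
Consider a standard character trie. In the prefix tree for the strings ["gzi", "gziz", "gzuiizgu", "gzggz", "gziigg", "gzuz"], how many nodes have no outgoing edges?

A leaf is a node with no children — equivalently, the end of a word that is not a proper prefix of any other stored word.
Those words: "gzggz", "gziigg", "gziz", "gzuiizgu", "gzuz"
Leaf count: 5

5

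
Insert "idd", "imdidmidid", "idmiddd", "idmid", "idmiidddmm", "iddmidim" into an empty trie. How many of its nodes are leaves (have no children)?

4

Leaves are exactly the stored words that no other stored word extends.
Those words: "iddmidim", "idmiddd", "idmiidddmm", "imdidmidid"
Leaf count: 4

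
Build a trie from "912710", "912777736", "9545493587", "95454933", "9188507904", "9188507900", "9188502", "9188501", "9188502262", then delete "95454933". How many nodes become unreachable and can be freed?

A node on "95454933"'s path can go only if nothing else ends at it or branches off below it.
The suffix "3" (1 node) is used only by "95454933"; the node for "9545493" still has the child "5", so pruning stops there.
Nodes removed: 1

1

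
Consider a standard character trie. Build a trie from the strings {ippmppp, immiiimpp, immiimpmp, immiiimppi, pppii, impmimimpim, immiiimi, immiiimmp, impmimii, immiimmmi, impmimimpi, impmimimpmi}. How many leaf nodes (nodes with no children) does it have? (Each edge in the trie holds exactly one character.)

10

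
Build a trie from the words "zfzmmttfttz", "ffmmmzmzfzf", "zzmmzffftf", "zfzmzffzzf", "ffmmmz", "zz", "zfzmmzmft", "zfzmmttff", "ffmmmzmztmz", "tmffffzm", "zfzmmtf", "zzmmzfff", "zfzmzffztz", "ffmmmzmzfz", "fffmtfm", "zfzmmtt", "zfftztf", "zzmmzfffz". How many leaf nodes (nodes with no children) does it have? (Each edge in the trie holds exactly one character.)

Leaves are exactly the stored words that no other stored word extends.
Those words: "fffmtfm", "ffmmmzmzfzf", "ffmmmzmztmz", "tmffffzm", "zfftztf", "zfzmmtf", "zfzmmttff", "zfzmmttfttz", "zfzmmzmft", "zfzmzffztz", "zfzmzffzzf", "zzmmzffftf", "zzmmzfffz"
Leaf count: 13

13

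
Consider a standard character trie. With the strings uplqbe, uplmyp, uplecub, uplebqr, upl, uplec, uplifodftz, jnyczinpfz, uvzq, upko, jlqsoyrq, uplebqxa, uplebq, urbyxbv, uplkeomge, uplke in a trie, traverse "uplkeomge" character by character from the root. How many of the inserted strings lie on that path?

Traverse "uplkeomge" character by character; count nodes along the way that are marked as word ends.
Prefixes of the query that are stored words: "upl", "uplke", "uplkeomge"
Count: 3

3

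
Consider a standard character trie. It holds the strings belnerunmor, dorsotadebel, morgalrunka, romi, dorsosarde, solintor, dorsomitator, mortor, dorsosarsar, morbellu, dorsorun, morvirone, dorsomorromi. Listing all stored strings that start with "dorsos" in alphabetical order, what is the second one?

DFS of the "dorsos" subtree visits, in order: "dorsosarde", "dorsosarsar"
Position 2: dorsosarsar

dorsosarsar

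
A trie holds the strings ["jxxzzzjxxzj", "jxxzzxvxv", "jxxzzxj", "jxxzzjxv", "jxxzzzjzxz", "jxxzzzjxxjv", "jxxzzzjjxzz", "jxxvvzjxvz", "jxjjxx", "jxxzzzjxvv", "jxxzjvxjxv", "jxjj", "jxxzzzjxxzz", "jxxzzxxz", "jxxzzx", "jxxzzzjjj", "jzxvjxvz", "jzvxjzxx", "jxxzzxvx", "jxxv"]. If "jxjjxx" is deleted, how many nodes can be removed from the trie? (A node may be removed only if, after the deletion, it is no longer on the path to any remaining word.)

A node on "jxjjxx"'s path can go only if nothing else ends at it or branches off below it.
The suffix "xx" (2 nodes) is used only by "jxjjxx"; "jxjj" is itself a stored word, so pruning stops there.
Nodes removed: 2

2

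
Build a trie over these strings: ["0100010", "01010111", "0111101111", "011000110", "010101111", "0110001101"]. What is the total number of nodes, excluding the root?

28

Insert word by word; a character creates a node only if that edge doesn't already exist:
  "0100010" → 7 new (0, 1, 0, 0, 0, 1, 0)
  "01010111" → prefix "010" already present; 5 new (1, 0, 1, 1, 1)
  "0111101111" → prefix "01" already present; 8 new (1, 1, 1, 0, 1, 1, 1, 1)
  "011000110" → prefix "011" already present; 6 new (0, 0, 0, 1, 1, 0)
  "010101111" → prefix "01010111" already present; 1 new (1)
  "0110001101" → prefix "011000110" already present; 1 new (1)
Total nodes = 7 + 5 + 8 + 6 + 1 + 1 = 28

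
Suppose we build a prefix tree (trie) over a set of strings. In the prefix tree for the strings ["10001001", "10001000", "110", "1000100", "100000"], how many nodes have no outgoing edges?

4

A leaf is a node with no children — equivalently, the end of a word that is not a proper prefix of any other stored word.
Those words: "100000", "10001000", "10001001", "110"
Leaf count: 4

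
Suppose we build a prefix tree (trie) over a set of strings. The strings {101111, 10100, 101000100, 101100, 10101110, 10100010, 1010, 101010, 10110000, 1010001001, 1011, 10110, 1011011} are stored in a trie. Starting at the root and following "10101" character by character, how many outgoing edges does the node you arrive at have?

The children of the "10101" node are the distinct next characters among strings starting with "10101".
Distinct next characters after "10101": 0, 1.
That node has 2 child edges.

2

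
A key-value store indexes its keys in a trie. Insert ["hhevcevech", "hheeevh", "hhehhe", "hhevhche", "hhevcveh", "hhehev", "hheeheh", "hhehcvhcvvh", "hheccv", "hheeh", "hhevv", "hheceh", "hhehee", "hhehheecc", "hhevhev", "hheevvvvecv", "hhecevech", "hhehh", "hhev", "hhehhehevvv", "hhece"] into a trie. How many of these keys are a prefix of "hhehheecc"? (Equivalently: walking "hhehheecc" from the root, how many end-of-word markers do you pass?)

3

Check each prefix of "hhehheecc" against the stored set — each match is an end-marker on the path.
Prefixes of the query that are stored words: "hhehh", "hhehhe", "hhehheecc"
Count: 3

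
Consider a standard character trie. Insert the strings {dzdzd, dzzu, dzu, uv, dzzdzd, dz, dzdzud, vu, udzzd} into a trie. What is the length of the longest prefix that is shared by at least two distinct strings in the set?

The deepest shared node is where two words last agree before diverging.
"dzdzd" and "dzdzud" agree on "dzdz" (4 characters) before diverging; nothing deeper is shared.
Longest shared-prefix length: 4

4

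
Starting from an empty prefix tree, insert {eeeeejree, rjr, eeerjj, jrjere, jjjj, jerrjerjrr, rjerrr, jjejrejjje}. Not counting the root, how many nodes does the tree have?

45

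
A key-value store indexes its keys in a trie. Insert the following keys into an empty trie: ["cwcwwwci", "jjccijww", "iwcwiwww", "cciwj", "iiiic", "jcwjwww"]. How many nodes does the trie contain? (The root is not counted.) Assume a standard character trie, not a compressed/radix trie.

Trace insertions, counting only characters that open a new branch:
  "cwcwwwci" → 8 new (c, w, c, w, w, w, c, i)
  "jjccijww" → 8 new (j, j, c, c, i, j, w, w)
  "iwcwiwww" → 8 new (i, w, c, w, i, w, w, w)
  "cciwj" → prefix "c" already present; 4 new (c, i, w, j)
  "iiiic" → prefix "i" already present; 4 new (i, i, i, c)
  "jcwjwww" → prefix "j" already present; 6 new (c, w, j, w, w, w)
Total nodes = 8 + 8 + 8 + 4 + 4 + 6 = 38

38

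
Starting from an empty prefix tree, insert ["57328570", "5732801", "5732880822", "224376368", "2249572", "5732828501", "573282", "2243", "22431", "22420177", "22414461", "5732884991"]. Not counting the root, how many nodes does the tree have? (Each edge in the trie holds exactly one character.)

Count nodes per top-level branch (shared prefixes stored once):
  '2'-branch (22414461, 22420177, 2243, 22431, 224376368, 2249572): 24 nodes
  '5'-branch (5732801, 573282, 5732828501, 57328570, 5732880822, 5732884991): 24 nodes
Sum: 48

48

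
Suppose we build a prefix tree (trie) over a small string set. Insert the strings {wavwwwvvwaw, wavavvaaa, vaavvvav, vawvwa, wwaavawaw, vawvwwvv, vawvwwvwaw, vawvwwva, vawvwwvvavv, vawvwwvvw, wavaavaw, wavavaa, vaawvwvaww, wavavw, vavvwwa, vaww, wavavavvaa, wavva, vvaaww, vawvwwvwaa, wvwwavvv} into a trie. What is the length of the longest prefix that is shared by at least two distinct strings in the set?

9

Look for the deepest trie node that still has at least two words in its subtree.
e.g. "vawvwwvwaa" and "vawvwwvwaw" share the prefix "vawvwwvwa" of length 9; no pair shares a longer one.
Longest shared-prefix length: 9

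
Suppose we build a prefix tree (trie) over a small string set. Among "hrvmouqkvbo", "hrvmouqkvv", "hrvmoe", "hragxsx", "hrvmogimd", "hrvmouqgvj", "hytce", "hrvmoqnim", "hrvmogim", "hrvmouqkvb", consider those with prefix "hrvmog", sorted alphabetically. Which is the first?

hrvmogim

DFS of the "hrvmog" subtree visits, in order: "hrvmogim", "hrvmogimd"
The 1st is hrvmogim.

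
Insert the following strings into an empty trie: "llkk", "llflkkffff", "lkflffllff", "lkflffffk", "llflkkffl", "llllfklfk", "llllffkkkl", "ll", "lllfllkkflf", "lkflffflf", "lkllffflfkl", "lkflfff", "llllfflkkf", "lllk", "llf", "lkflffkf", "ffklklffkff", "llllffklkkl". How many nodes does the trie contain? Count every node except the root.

Count nodes per top-level branch (shared prefixes stored once):
  'f'-branch (ffklklffkff): 11 nodes
  'l'-branch (lkflfff, lkflffffk, lkflffflf, lkflffkf, lkflffllff, lkllffflfkl, ll, llf, llflkkffff, llflkkffl, llkk, lllfllkkflf, lllk, llllffkkkl, llllffklkkl, llllfflkkf, llllfklfk): 67 nodes
Sum: 78

78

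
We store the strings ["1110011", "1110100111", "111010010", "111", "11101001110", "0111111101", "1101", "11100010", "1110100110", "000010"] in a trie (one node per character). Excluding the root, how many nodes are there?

36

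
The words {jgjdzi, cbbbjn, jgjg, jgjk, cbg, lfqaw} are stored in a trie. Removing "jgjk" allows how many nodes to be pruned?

A node on "jgjk"'s path can go only if nothing else ends at it or branches off below it.
The suffix "k" (1 node) is used only by "jgjk"; the node for "jgj" still has the child "d", so pruning stops there.
Nodes removed: 1

1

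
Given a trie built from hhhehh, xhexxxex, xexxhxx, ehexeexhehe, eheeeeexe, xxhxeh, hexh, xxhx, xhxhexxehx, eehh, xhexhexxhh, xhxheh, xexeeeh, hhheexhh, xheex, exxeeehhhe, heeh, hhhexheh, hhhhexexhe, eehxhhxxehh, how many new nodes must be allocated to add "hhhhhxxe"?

4

Walking "hhhhhxxe" from the root, the first 4 characters ("hhhh") follow existing edges; "h" is the first miss.
Each of the 4 remaining characters creates one node.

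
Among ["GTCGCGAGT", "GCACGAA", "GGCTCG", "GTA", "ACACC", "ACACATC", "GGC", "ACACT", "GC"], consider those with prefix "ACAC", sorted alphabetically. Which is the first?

ACACATC

Filter for "ACAC…" and sort: "ACACATC", "ACACC", "ACACT"
The 1st is ACACATC.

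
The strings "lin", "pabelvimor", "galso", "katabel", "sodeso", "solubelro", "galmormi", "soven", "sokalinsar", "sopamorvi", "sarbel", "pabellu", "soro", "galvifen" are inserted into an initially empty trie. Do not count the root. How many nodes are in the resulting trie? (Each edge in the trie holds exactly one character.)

75

Count nodes per top-level branch (shared prefixes stored once):
  'g'-branch (galmormi, galso, galvifen): 15 nodes
  'k'-branch (katabel): 7 nodes
  'l'-branch (lin): 3 nodes
  'p'-branch (pabellu, pabelvimor): 12 nodes
  's'-branch (sarbel, sodeso, sokalinsar, solubelro, sopamorvi, soro, soven): 38 nodes
Sum: 75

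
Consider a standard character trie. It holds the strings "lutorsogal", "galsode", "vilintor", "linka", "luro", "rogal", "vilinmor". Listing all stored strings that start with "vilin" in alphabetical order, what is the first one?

DFS of the "vilin" subtree visits, in order: "vilinmor", "vilintor"
The 1st is vilinmor.

vilinmor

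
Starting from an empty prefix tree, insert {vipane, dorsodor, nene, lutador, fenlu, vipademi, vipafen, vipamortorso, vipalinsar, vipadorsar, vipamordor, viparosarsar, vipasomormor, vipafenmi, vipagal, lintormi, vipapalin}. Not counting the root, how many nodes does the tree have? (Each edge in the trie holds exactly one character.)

Count nodes per top-level branch (shared prefixes stored once):
  'd'-branch (dorsodor): 8 nodes
  'f'-branch (fenlu): 5 nodes
  'l'-branch (lintormi, lutador): 14 nodes
  'n'-branch (nene): 4 nodes
  'v'-branch (vipademi, vipadorsar, vipafen, vipafenmi, vipagal, vipalinsar, vipamordor, vipamortorso, vipane, vipapalin, viparosarsar, vipasomormor): 61 nodes
Sum: 92

92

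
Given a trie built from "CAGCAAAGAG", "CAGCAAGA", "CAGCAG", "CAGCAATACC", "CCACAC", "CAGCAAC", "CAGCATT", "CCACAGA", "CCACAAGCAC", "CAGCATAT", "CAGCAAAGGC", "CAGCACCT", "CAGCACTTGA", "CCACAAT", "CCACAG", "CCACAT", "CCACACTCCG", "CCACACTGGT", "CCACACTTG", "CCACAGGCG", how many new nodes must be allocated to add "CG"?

1

"C" is already a path in the trie; the remaining "G" must be added.
New nodes needed: |"CG"| − 1 = 2 − 1 = 1.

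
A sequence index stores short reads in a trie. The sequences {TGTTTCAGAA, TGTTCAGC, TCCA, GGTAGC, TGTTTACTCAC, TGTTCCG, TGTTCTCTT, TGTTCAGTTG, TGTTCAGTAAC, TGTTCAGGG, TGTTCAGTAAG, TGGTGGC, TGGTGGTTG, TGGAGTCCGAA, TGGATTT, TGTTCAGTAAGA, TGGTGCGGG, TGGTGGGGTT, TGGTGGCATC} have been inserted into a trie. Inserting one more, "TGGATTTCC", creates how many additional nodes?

"TGGATTT" is already a path in the trie; the remaining "CC" must be added.
New nodes needed: |"TGGATTTCC"| − 7 = 9 − 7 = 2.

2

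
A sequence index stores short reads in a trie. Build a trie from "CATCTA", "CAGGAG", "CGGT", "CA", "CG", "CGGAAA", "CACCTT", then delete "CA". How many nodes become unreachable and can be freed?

0

Walk "CA" from the leaf back toward the root, removing each node that no remaining word uses.
Every node on "CA" is still needed (e.g. by "CATCTA"), so nothing is freed.
Nodes removed: 0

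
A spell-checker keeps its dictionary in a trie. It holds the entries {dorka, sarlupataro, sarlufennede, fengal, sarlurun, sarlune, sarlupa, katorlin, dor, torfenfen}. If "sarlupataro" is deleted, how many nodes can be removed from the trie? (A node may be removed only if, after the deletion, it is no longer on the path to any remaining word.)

4

Walk "sarlupataro" from the leaf back toward the root, removing each node that no remaining word uses.
The suffix "taro" (4 nodes) is used only by "sarlupataro"; "sarlupa" is itself a stored word, so pruning stops there.
Nodes removed: 4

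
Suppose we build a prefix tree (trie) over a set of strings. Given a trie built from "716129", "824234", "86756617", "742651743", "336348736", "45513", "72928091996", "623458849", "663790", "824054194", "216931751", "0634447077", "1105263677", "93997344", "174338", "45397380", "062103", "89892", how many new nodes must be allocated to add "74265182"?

The longest prefix of "74265182" already in the trie is "742651" (length 6).
So 8 − 6 = 2 new nodes.

2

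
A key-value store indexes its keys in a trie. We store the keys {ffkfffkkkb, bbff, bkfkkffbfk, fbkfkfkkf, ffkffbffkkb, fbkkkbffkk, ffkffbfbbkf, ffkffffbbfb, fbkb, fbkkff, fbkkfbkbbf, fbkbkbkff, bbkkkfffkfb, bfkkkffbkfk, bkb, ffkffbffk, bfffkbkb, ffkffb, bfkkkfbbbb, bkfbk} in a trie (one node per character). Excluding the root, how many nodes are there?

98

Trace insertions, counting only characters that open a new branch:
  "ffkfffkkkb" → 10 new (f, f, k, f, f, f, k, k, k, b)
  "bbff" → 4 new (b, b, f, f)
  "bkfkkffbfk" → prefix "b" already present; 9 new (k, f, k, k, f, f, b, f, k)
  "fbkfkfkkf" → prefix "f" already present; 8 new (b, k, f, k, f, k, k, f)
  "ffkffbffkkb" → prefix "ffkff" already present; 6 new (b, f, f, k, k, b)
  "fbkkkbffkk" → prefix "fbk" already present; 7 new (k, k, b, f, f, k, k)
  "ffkffbfbbkf" → prefix "ffkffbf" already present; 4 new (b, b, k, f)
  "ffkffffbbfb" → prefix "ffkfff" already present; 5 new (f, b, b, f, b)
  "fbkb" → prefix "fbk" already present; 1 new (b)
  "fbkkff" → prefix "fbkk" already present; 2 new (f, f)
  "fbkkfbkbbf" → prefix "fbkkf" already present; 5 new (b, k, b, b, f)
  "fbkbkbkff" → prefix "fbkb" already present; 5 new (k, b, k, f, f)
  "bbkkkfffkfb" → prefix "bb" already present; 9 new (k, k, k, f, f, f, k, f, b)
  "bfkkkffbkfk" → prefix "b" already present; 10 new (f, k, k, k, f, f, b, k, f, k)
  "bkb" → prefix "bk" already present; 1 new (b)
  "ffkffbffk" → prefix "ffkffbffk" already present; 0 new (none)
  "bfffkbkb" → prefix "bf" already present; 6 new (f, f, k, b, k, b)
  "ffkffb" → prefix "ffkffb" already present; 0 new (none)
  "bfkkkfbbbb" → prefix "bfkkkf" already present; 4 new (b, b, b, b)
  "bkfbk" → prefix "bkf" already present; 2 new (b, k)
Total nodes = 10 + 4 + 9 + 8 + 6 + 7 + 4 + 5 + 1 + 2 + 5 + 5 + 9 + 10 + 1 + 0 + 6 + 0 + 4 + 2 = 98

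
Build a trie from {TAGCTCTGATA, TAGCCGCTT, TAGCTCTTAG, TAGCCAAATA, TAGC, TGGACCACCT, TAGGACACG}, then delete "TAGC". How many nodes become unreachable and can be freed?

0

A node on "TAGC"'s path can go only if nothing else ends at it or branches off below it.
Every node on "TAGC" is still needed (e.g. by "TAGCTCTGATA"), so nothing is freed.
Nodes removed: 0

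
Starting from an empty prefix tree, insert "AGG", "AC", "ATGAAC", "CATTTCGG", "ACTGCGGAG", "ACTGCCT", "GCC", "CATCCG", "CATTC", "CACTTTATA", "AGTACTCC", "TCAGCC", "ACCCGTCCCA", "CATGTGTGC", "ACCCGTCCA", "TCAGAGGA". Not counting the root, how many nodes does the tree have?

71

For each word, the new-node count is its length minus the longest prefix already in the trie:
  "AGG" → 3 new (A, G, G)
  "AC" → prefix "A" already present; 1 new (C)
  "ATGAAC" → prefix "A" already present; 5 new (T, G, A, A, C)
  "CATTTCGG" → 8 new (C, A, T, T, T, C, G, G)
  "ACTGCGGAG" → prefix "AC" already present; 7 new (T, G, C, G, G, A, G)
  "ACTGCCT" → prefix "ACTGC" already present; 2 new (C, T)
  "GCC" → 3 new (G, C, C)
  "CATCCG" → prefix "CAT" already present; 3 new (C, C, G)
  "CATTC" → prefix "CATT" already present; 1 new (C)
  "CACTTTATA" → prefix "CA" already present; 7 new (C, T, T, T, A, T, A)
  "AGTACTCC" → prefix "AG" already present; 6 new (T, A, C, T, C, C)
  "TCAGCC" → 6 new (T, C, A, G, C, C)
  "ACCCGTCCCA" → prefix "AC" already present; 8 new (C, C, G, T, C, C, C, A)
  "CATGTGTGC" → prefix "CAT" already present; 6 new (G, T, G, T, G, C)
  "ACCCGTCCA" → prefix "ACCCGTCC" already present; 1 new (A)
  "TCAGAGGA" → prefix "TCAG" already present; 4 new (A, G, G, A)
Total nodes = 3 + 1 + 5 + 8 + 7 + 2 + 3 + 3 + 1 + 7 + 6 + 6 + 8 + 6 + 1 + 4 = 71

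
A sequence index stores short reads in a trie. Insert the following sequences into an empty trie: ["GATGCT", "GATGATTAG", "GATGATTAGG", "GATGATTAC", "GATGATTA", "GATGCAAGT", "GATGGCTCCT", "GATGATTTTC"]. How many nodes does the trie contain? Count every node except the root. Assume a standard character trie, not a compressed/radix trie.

26

Trie structure (* marks end of a word):
(root)
└─ G
   └─ A
      └─ T
         └─ G
            ├─ A
            │  └─ T
            │     └─ T
            │        ├─ A *
            │        │  ├─ C *
            │        │  └─ G *
            │        │     └─ G *
            │        └─ T
            │           └─ T
            │              └─ C *
            ├─ C
            │  ├─ A
            │  │  └─ A
            │  │     └─ G
            │  │        └─ T *
            │  └─ T *
            └─ G
               └─ C
                  └─ T
                     └─ C
                        └─ C
                           └─ T *
Counting every labelled node above: 26.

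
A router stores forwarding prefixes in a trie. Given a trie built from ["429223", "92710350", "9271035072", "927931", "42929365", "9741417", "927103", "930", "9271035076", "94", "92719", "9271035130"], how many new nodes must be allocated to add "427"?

1

Walking "427" from the root, the first 2 characters ("42") follow existing edges; "7" is the first miss.
New nodes needed: |"427"| − 2 = 3 − 2 = 1.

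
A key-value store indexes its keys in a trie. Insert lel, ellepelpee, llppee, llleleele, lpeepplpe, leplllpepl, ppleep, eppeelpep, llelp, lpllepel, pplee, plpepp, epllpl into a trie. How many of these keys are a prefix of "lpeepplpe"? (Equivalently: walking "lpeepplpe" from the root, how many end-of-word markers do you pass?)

1

Walk "lpeepplpe" from the root; an end-of-word marker is hit whenever a stored word is a prefix of "lpeepplpe".
Prefixes of the query that are stored words: "lpeepplpe"
Count: 1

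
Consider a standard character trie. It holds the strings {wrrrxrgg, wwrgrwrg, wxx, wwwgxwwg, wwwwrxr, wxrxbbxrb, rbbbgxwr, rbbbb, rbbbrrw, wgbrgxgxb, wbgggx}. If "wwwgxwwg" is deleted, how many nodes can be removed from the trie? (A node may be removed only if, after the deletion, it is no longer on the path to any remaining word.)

5

After clearing the end-marker at "wwwgxwwg", prune upward until reaching a node still needed by another word.
The suffix "gxwwg" (5 nodes) is used only by "wwwgxwwg"; the node for "www" still has the child "w", so pruning stops there.
Nodes removed: 5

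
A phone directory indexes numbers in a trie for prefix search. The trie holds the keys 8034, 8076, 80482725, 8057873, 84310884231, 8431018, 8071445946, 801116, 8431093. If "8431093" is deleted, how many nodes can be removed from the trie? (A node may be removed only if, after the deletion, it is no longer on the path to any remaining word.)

After clearing the end-marker at "8431093", prune upward until reaching a node still needed by another word.
The suffix "93" (2 nodes) is used only by "8431093"; the node for "84310" still has the child "8", so pruning stops there.
Nodes removed: 2

2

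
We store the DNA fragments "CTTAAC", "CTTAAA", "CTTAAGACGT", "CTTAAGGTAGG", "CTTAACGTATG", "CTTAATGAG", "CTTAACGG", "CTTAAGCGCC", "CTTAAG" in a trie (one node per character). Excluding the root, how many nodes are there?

31

Trie structure (* marks end of a word):
(root)
└─ C
   └─ T
      └─ T
         └─ A
            └─ A
               ├─ A *
               ├─ C *
               │  └─ G
               │     ├─ G *
               │     └─ T
               │        └─ A
               │           └─ T
               │              └─ G *
               ├─ G *
               │  ├─ A
               │  │  └─ C
               │  │     └─ G
               │  │        └─ T *
               │  ├─ C
               │  │  └─ G
               │  │     └─ C
               │  │        └─ C *
               │  └─ G
               │     └─ T
               │        └─ A
               │           └─ G
               │              └─ G *
               └─ T
                  └─ G
                     └─ A
                        └─ G *
Counting every labelled node above: 31.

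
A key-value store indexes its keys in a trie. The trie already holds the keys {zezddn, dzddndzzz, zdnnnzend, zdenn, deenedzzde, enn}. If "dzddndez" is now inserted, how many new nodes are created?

Walking "dzddndez" from the root, the first 6 characters ("dzddnd") follow existing edges; "e" is the first miss.
New nodes needed: |"dzddndez"| − 6 = 8 − 6 = 2.

2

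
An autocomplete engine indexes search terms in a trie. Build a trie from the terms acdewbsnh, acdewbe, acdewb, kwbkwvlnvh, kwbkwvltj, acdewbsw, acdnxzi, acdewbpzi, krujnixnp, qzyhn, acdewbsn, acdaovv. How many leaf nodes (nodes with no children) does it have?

A leaf is a node with no children — equivalently, the end of a word that is not a proper prefix of any other stored word.
Those words: "acdaovv", "acdewbe", "acdewbpzi", "acdewbsnh", "acdewbsw", "acdnxzi", "krujnixnp", "kwbkwvlnvh", "kwbkwvltj", "qzyhn"
Leaf count: 10

10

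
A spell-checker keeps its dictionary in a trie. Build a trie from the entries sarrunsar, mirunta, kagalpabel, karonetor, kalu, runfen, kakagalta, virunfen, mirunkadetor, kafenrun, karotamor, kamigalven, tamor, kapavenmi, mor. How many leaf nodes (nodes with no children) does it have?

Leaves are exactly the stored words that no other stored word extends.
Those words: "kafenrun", "kagalpabel", "kakagalta", "kalu", "kamigalven", "kapavenmi", "karonetor", "karotamor", "mirunkadetor", "mirunta", "mor", "runfen", "sarrunsar", "tamor", "virunfen"
Leaf count: 15

15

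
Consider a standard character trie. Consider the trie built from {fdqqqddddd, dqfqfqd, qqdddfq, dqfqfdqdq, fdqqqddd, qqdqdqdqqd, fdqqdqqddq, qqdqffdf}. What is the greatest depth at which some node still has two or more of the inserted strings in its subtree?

8

Look for the deepest trie node that still has at least two words in its subtree.
"fdqqqddd" and "fdqqqddddd" agree on "fdqqqddd" (8 characters) before diverging; nothing deeper is shared.
Longest shared-prefix length: 8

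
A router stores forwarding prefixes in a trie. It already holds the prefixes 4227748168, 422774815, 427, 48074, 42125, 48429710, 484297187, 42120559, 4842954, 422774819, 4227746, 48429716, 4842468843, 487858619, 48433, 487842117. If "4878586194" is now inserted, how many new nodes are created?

The longest prefix of "4878586194" already in the trie is "487858619" (length 9).
So 10 − 9 = 1 new nodes.

1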